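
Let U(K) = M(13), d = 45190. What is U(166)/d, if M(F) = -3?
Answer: -3/45190 ≈ -6.6386e-5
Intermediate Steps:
U(K) = -3
U(166)/d = -3/45190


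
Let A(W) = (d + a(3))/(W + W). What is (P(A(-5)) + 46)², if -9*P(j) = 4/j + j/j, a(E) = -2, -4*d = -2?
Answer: 1343281/729 ≈ 1842.6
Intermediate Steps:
d = ½ (d = -¼*(-2) = ½ ≈ 0.50000)
A(W) = -3/(4*W) (A(W) = (½ - 2)/(W + W) = -3*1/(2*W)/2 = -3/(4*W))
P(j) = -⅑ - 4/(9*j) (P(j) = -(4/j + j/j)/9 = -(4/j + 1)/9 = -(1 + 4/j)/9 = -⅑ - 4/(9*j))
(P(A(-5)) + 46)² = ((-4 - (-3)/(4*(-5)))/(9*((-¾/(-5)))) + 46)² = ((-4 - (-3)*(-1)/(4*5))/(9*((-¾*(-⅕)))) + 46)² = ((-4 - 1*3/20)/(9*(3/20)) + 46)² = ((⅑)*(20/3)*(-4 - 3/20) + 46)² = ((⅑)*(20/3)*(-83/20) + 46)² = (-83/27 + 46)² = (1159/27)² = 1343281/729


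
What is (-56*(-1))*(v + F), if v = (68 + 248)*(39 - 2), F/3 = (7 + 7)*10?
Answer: 678272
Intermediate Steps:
F = 420 (F = 3*((7 + 7)*10) = 3*(14*10) = 3*140 = 420)
v = 11692 (v = 316*37 = 11692)
(-56*(-1))*(v + F) = (-56*(-1))*(11692 + 420) = 56*12112 = 678272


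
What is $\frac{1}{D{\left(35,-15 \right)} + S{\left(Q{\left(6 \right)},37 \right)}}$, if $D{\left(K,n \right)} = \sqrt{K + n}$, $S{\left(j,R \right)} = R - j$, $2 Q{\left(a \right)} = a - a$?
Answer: $\frac{37}{1349} - \frac{2 \sqrt{5}}{1349} \approx 0.024113$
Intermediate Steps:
$Q{\left(a \right)} = 0$ ($Q{\left(a \right)} = \frac{a - a}{2} = \frac{1}{2} \cdot 0 = 0$)
$\frac{1}{D{\left(35,-15 \right)} + S{\left(Q{\left(6 \right)},37 \right)}} = \frac{1}{\sqrt{35 - 15} + \left(37 - 0\right)} = \frac{1}{\sqrt{20} + \left(37 + 0\right)} = \frac{1}{2 \sqrt{5} + 37} = \frac{1}{37 + 2 \sqrt{5}}$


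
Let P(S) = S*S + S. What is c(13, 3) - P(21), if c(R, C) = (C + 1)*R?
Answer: -410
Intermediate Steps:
P(S) = S + S² (P(S) = S² + S = S + S²)
c(R, C) = R*(1 + C) (c(R, C) = (1 + C)*R = R*(1 + C))
c(13, 3) - P(21) = 13*(1 + 3) - 21*(1 + 21) = 13*4 - 21*22 = 52 - 1*462 = 52 - 462 = -410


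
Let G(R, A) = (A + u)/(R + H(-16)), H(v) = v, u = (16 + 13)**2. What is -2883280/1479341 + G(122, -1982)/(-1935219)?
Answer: -591454805333839/303461973931974 ≈ -1.9490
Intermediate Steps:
u = 841 (u = 29**2 = 841)
G(R, A) = (841 + A)/(-16 + R) (G(R, A) = (A + 841)/(R - 16) = (841 + A)/(-16 + R))
-2883280/1479341 + G(122, -1982)/(-1935219) = -2883280/1479341 + ((841 - 1982)/(-16 + 122))/(-1935219) = -2883280*1/1479341 + (-1141/106)*(-1/1935219) = -2883280/1479341 + ((1/106)*(-1141))*(-1/1935219) = -2883280/1479341 - 1141/106*(-1/1935219) = -2883280/1479341 + 1141/205133214 = -591454805333839/303461973931974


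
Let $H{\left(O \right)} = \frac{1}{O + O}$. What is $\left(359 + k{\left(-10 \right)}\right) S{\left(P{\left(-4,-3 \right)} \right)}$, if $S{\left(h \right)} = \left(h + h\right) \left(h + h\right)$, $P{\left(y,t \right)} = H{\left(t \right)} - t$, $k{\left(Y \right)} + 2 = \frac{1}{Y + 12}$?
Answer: $\frac{206635}{18} \approx 11480.0$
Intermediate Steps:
$H{\left(O \right)} = \frac{1}{2 O}$
$k{\left(Y \right)} = -2 + \frac{1}{12 + Y}$ ($k{\left(Y \right)} = -2 + \frac{1}{Y + 12} = -2 + \frac{1}{12 + Y}$)
$P{\left(y,t \right)} = \frac{1}{2 t} - t$
$S{\left(h \right)} = 4 h^{2}$ ($S{\left(h \right)} = 2 h 2 h = 4 h^{2}$)
$\left(359 + k{\left(-10 \right)}\right) S{\left(P{\left(-4,-3 \right)} \right)} = \left(359 + \frac{-23 - -20}{12 - 10}\right) 4 \left(\frac{1}{2 \left(-3\right)} - -3\right)^{2} = \left(359 + \frac{-23 + 20}{2}\right) 4 \left(\frac{1}{2} \left(- \frac{1}{3}\right) + 3\right)^{2} = \left(359 + \frac{1}{2} \left(-3\right)\right) 4 \left(- \frac{1}{6} + 3\right)^{2} = \left(359 - \frac{3}{2}\right) 4 \left(\frac{17}{6}\right)^{2} = \frac{715 \cdot 4 \cdot \frac{289}{36}}{2} = \frac{715}{2} \cdot \frac{289}{9} = \frac{206635}{18}$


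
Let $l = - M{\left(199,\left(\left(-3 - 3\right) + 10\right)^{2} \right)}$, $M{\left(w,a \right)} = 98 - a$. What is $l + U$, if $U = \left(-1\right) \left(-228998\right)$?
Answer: $228916$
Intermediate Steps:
$l = -82$ ($l = - (98 - \left(\left(-3 - 3\right) + 10\right)^{2}) = - (98 - \left(-6 + 10\right)^{2}) = - (98 - 4^{2}) = - (98 - 16) = \left(-1\right) 82 = -82$)
$U = 228998$
$l + U = -82 + 228998 = 228916$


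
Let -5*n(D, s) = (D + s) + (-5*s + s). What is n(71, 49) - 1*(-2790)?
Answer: 14026/5 ≈ 2805.2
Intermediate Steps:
n(D, s) = -D/5 + 3*s/5 (n(D, s) = -((D + s) + (-5*s + s))/5 = -((D + s) - 4*s)/5 = -(D - 3*s)/5 = -D/5 + 3*s/5)
n(71, 49) - 1*(-2790) = (-1/5*71 + (3/5)*49) - 1*(-2790) = (-71/5 + 147/5) + 2790 = 76/5 + 2790 = 14026/5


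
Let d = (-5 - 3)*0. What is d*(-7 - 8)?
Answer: 0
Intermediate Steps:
d = 0 (d = -8*0 = 0)
d*(-7 - 8) = 0*(-7 - 8) = 0*(-15) = 0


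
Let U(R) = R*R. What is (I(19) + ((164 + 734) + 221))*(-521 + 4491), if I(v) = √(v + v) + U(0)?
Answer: 4442430 + 3970*√38 ≈ 4.4669e+6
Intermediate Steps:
U(R) = R²
I(v) = √2*√v (I(v) = √(v + v) + 0² = √(2*v) + 0 = √2*√v + 0 = √2*√v)
(I(19) + ((164 + 734) + 221))*(-521 + 4491) = (√2*√19 + ((164 + 734) + 221))*(-521 + 4491) = (√38 + (898 + 221))*3970 = (√38 + 1119)*3970 = (1119 + √38)*3970 = 4442430 + 3970*√38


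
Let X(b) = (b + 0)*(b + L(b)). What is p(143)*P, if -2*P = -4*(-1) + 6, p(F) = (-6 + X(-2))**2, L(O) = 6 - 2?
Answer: -500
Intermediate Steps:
L(O) = 4
X(b) = b*(4 + b) (X(b) = (b + 0)*(b + 4) = b*(4 + b))
p(F) = 100 (p(F) = (-6 - 2*(4 - 2))**2 = (-6 - 2*2)**2 = (-6 - 4)**2 = (-10)**2 = 100)
P = -5 (P = -(-4*(-1) + 6)/2 = -(4 + 6)/2 = -1/2*10 = -5)
p(143)*P = 100*(-5) = -500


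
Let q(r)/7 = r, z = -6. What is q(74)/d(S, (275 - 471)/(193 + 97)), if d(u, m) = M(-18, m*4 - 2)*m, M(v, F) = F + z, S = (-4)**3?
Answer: 777925/10864 ≈ 71.606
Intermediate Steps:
S = -64
M(v, F) = -6 + F (M(v, F) = F - 6 = -6 + F)
d(u, m) = m*(-8 + 4*m) (d(u, m) = (-6 + (m*4 - 2))*m = (-6 + (4*m - 2))*m = (-6 + (-2 + 4*m))*m = (-8 + 4*m)*m = m*(-8 + 4*m))
q(r) = 7*r
q(74)/d(S, (275 - 471)/(193 + 97)) = (7*74)/((4*((275 - 471)/(193 + 97))*(-2 + (275 - 471)/(193 + 97)))) = 518/((4*(-196/290)*(-2 - 196/290))) = 518/((4*(-196*1/290)*(-2 - 196*1/290))) = 518/((4*(-98/145)*(-2 - 98/145))) = 518/((4*(-98/145)*(-388/145))) = 518/(152096/21025) = 518*(21025/152096) = 777925/10864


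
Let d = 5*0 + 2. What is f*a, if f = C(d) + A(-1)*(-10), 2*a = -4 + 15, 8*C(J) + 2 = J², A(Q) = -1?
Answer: 451/8 ≈ 56.375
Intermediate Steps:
d = 2 (d = 0 + 2 = 2)
C(J) = -¼ + J²/8
a = 11/2 (a = (-4 + 15)/2 = (½)*11 = 11/2 ≈ 5.5000)
f = 41/4 (f = (-¼ + (⅛)*2²) - 1*(-10) = (-¼ + (⅛)*4) + 10 = (-¼ + ½) + 10 = ¼ + 10 = 41/4 ≈ 10.250)
f*a = (41/4)*(11/2) = 451/8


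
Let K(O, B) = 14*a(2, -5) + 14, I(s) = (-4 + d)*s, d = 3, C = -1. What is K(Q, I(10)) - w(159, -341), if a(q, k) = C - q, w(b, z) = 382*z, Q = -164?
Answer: 130234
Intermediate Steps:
I(s) = -s (I(s) = (-4 + 3)*s = -s)
a(q, k) = -1 - q
K(O, B) = -28 (K(O, B) = 14*(-1 - 1*2) + 14 = 14*(-1 - 2) + 14 = 14*(-3) + 14 = -42 + 14 = -28)
K(Q, I(10)) - w(159, -341) = -28 - 382*(-341) = -28 - 1*(-130262) = -28 + 130262 = 130234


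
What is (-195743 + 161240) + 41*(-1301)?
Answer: -87844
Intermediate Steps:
(-195743 + 161240) + 41*(-1301) = -34503 - 53341 = -87844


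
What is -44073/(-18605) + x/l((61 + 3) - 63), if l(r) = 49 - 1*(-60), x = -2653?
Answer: -44555108/2027945 ≈ -21.971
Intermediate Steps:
l(r) = 109 (l(r) = 49 + 60 = 109)
-44073/(-18605) + x/l((61 + 3) - 63) = -44073/(-18605) - 2653/109 = -44073*(-1/18605) - 2653*1/109 = 44073/18605 - 2653/109 = -44555108/2027945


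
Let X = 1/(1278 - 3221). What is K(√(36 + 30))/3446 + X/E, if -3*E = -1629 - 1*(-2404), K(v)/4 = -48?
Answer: -144554031/2594536475 ≈ -0.055715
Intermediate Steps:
K(v) = -192 (K(v) = 4*(-48) = -192)
X = -1/1943 (X = 1/(-1943) = -1/1943 ≈ -0.00051467)
E = -775/3 (E = -(-1629 - 1*(-2404))/3 = -(-1629 + 2404)/3 = -⅓*775 = -775/3 ≈ -258.33)
K(√(36 + 30))/3446 + X/E = -192/3446 - 1/(1943*(-775/3)) = -192*1/3446 - 1/1943*(-3/775) = -96/1723 + 3/1505825 = -144554031/2594536475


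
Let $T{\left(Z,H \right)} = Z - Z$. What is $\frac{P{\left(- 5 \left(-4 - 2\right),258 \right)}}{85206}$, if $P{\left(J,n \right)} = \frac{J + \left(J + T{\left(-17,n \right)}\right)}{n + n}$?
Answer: $\frac{5}{3663858} \approx 1.3647 \cdot 10^{-6}$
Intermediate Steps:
$T{\left(Z,H \right)} = 0$
$P{\left(J,n \right)} = \frac{J}{n}$ ($P{\left(J,n \right)} = \frac{J + \left(J + 0\right)}{n + n} = \frac{J + J}{2 n} = 2 J \frac{1}{2 n} = \frac{J}{n}$)
$\frac{P{\left(- 5 \left(-4 - 2\right),258 \right)}}{85206} = \frac{- 5 \left(-4 - 2\right) \frac{1}{258}}{85206} = \left(-5\right) \left(-6\right) \frac{1}{258} \cdot \frac{1}{85206} = 30 \cdot \frac{1}{258} \cdot \frac{1}{85206} = \frac{5}{43} \cdot \frac{1}{85206} = \frac{5}{3663858}$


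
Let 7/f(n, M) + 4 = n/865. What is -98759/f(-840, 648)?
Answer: 84932740/1211 ≈ 70134.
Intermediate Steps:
f(n, M) = 7/(-4 + n/865)
-98759/f(-840, 648) = -98759/(6055/(-3460 - 840)) = -98759/(6055/(-4300)) = -98759/(6055*(-1/4300)) = -98759/(-1211/860) = -98759*(-860/1211) = 84932740/1211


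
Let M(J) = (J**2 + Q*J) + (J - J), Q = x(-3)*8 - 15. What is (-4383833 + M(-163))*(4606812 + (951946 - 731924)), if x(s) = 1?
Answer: -21026282604582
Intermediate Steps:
Q = -7 (Q = 1*8 - 15 = 8 - 15 = -7)
M(J) = J**2 - 7*J (M(J) = (J**2 - 7*J) + (J - J) = (J**2 - 7*J) + 0 = J**2 - 7*J)
(-4383833 + M(-163))*(4606812 + (951946 - 731924)) = (-4383833 - 163*(-7 - 163))*(4606812 + (951946 - 731924)) = (-4383833 - 163*(-170))*(4606812 + 220022) = (-4383833 + 27710)*4826834 = -4356123*4826834 = -21026282604582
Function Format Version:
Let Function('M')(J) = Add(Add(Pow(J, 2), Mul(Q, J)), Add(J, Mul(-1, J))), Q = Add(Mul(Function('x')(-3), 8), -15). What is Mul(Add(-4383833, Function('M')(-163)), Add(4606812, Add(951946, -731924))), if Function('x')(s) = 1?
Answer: -21026282604582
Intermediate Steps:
Q = -7 (Q = Add(Mul(1, 8), -15) = Add(8, -15) = -7)
Function('M')(J) = Add(Pow(J, 2), Mul(-7, J)) (Function('M')(J) = Add(Add(Pow(J, 2), Mul(-7, J)), Add(J, Mul(-1, J))) = Add(Add(Pow(J, 2), Mul(-7, J)), 0) = Add(Pow(J, 2), Mul(-7, J)))
Mul(Add(-4383833, Function('M')(-163)), Add(4606812, Add(951946, -731924))) = Mul(Add(-4383833, Mul(-163, Add(-7, -163))), Add(4606812, Add(951946, -731924))) = Mul(Add(-4383833, Mul(-163, -170)), Add(4606812, 220022)) = Mul(Add(-4383833, 27710), 4826834) = Mul(-4356123, 4826834) = -21026282604582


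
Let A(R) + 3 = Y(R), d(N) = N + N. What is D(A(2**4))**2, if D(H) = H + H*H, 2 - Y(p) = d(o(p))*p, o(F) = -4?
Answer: 264257536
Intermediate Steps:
d(N) = 2*N
Y(p) = 2 + 8*p (Y(p) = 2 - 2*(-4)*p = 2 - (-8)*p = 2 + 8*p)
A(R) = -1 + 8*R (A(R) = -3 + (2 + 8*R) = -1 + 8*R)
D(H) = H + H**2
D(A(2**4))**2 = ((-1 + 8*2**4)*(1 + (-1 + 8*2**4)))**2 = ((-1 + 8*16)*(1 + (-1 + 8*16)))**2 = ((-1 + 128)*(1 + (-1 + 128)))**2 = (127*(1 + 127))**2 = (127*128)**2 = 16256**2 = 264257536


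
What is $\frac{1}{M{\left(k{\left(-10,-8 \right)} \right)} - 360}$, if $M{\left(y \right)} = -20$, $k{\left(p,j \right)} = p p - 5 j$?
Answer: $- \frac{1}{380} \approx -0.0026316$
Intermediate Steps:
$k{\left(p,j \right)} = p^{2} - 5 j$
$\frac{1}{M{\left(k{\left(-10,-8 \right)} \right)} - 360} = \frac{1}{-20 - 360} = \frac{1}{-380} = - \frac{1}{380}$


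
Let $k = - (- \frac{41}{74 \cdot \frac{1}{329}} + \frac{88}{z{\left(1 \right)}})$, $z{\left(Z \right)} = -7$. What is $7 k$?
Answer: $\frac{100935}{74} \approx 1364.0$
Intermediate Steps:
$k = \frac{100935}{518}$ ($k = - (- \frac{41}{74 \cdot \frac{1}{329}} + \frac{88}{-7}) = - (- \frac{41}{74 \cdot \frac{1}{329}} + 88 \left(- \frac{1}{7}\right)) = - (- \frac{41}{\frac{74}{329}} - \frac{88}{7}) = - (\left(-41\right) \frac{329}{74} - \frac{88}{7}) = - (- \frac{13489}{74} - \frac{88}{7}) = \left(-1\right) \left(- \frac{100935}{518}\right) = \frac{100935}{518} \approx 194.86$)
$7 k = 7 \cdot \frac{100935}{518} = \frac{100935}{74}$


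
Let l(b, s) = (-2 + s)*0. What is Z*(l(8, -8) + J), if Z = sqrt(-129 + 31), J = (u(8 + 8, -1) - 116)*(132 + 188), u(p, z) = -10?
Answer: -282240*I*sqrt(2) ≈ -3.9915e+5*I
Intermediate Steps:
l(b, s) = 0
J = -40320 (J = (-10 - 116)*(132 + 188) = -126*320 = -40320)
Z = 7*I*sqrt(2) (Z = sqrt(-98) = 7*I*sqrt(2) ≈ 9.8995*I)
Z*(l(8, -8) + J) = (7*I*sqrt(2))*(0 - 40320) = (7*I*sqrt(2))*(-40320) = -282240*I*sqrt(2)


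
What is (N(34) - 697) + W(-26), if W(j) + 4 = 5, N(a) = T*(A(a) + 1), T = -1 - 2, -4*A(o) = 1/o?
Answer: -95061/136 ≈ -698.98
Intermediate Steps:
A(o) = -1/(4*o)
T = -3
N(a) = -3 + 3/(4*a) (N(a) = -3*(-1/(4*a) + 1) = -3*(1 - 1/(4*a)) = -3 + 3/(4*a))
W(j) = 1 (W(j) = -4 + 5 = 1)
(N(34) - 697) + W(-26) = ((-3 + (3/4)/34) - 697) + 1 = ((-3 + (3/4)*(1/34)) - 697) + 1 = ((-3 + 3/136) - 697) + 1 = (-405/136 - 697) + 1 = -95197/136 + 1 = -95061/136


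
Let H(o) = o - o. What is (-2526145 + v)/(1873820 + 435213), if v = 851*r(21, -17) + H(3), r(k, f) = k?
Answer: -2508274/2309033 ≈ -1.0863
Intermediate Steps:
H(o) = 0
v = 17871 (v = 851*21 + 0 = 17871 + 0 = 17871)
(-2526145 + v)/(1873820 + 435213) = (-2526145 + 17871)/(1873820 + 435213) = -2508274/2309033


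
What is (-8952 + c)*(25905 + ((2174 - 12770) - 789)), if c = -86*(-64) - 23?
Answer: -50398920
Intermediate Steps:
c = 5481 (c = 5504 - 23 = 5481)
(-8952 + c)*(25905 + ((2174 - 12770) - 789)) = (-8952 + 5481)*(25905 + ((2174 - 12770) - 789)) = -3471*(25905 + (-10596 - 789)) = -3471*(25905 - 11385) = -3471*14520 = -50398920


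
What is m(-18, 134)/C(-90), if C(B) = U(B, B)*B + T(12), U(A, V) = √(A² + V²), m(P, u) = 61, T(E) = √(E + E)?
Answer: 61/(2*(√6 - 4050*√2)) ≈ -0.0053274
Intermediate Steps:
T(E) = √2*√E (T(E) = √(2*E) = √2*√E)
C(B) = 2*√6 + B*√2*√(B²) (C(B) = √(B² + B²)*B + √2*√12 = √(2*B²)*B + √2*(2*√3) = (√2*√(B²))*B + 2*√6 = B*√2*√(B²) + 2*√6 = 2*√6 + B*√2*√(B²))
m(-18, 134)/C(-90) = 61/(2*√6 - 90*√2*√((-90)²)) = 61/(2*√6 - 90*√2*√8100) = 61/(2*√6 - 90*√2*90) = 61/(2*√6 - 8100*√2) = 61/(-8100*√2 + 2*√6)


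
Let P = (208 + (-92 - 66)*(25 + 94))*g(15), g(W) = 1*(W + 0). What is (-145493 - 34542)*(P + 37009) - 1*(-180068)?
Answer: 43550826603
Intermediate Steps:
g(W) = W (g(W) = 1*W = W)
P = -278910 (P = (208 + (-92 - 66)*(25 + 94))*15 = (208 - 158*119)*15 = (208 - 18802)*15 = -18594*15 = -278910)
(-145493 - 34542)*(P + 37009) - 1*(-180068) = (-145493 - 34542)*(-278910 + 37009) - 1*(-180068) = -180035*(-241901) + 180068 = 43550646535 + 180068 = 43550826603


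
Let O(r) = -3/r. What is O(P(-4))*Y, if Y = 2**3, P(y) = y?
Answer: 6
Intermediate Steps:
Y = 8
O(P(-4))*Y = -3/(-4)*8 = -3*(-1/4)*8 = (3/4)*8 = 6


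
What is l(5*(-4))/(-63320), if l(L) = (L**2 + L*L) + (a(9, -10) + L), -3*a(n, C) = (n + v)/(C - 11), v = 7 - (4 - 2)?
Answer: -3511/284940 ≈ -0.012322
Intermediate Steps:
v = 5 (v = 7 - 1*2 = 7 - 2 = 5)
a(n, C) = -(5 + n)/(3*(-11 + C)) (a(n, C) = -(n + 5)/(3*(C - 11)) = -(5 + n)/(3*(-11 + C)))
l(L) = 2/9 + L + 2*L**2 (l(L) = (L**2 + L*L) + ((-5 - 1*9)/(3*(-11 - 10)) + L) = (L**2 + L**2) + ((1/3)*(-5 - 9)/(-21) + L) = 2*L**2 + ((1/3)*(-1/21)*(-14) + L) = 2*L**2 + (2/9 + L) = 2/9 + L + 2*L**2)
l(5*(-4))/(-63320) = (2/9 + 5*(-4) + 2*(5*(-4))**2)/(-63320) = (2/9 - 20 + 2*(-20)**2)*(-1/63320) = (2/9 - 20 + 2*400)*(-1/63320) = (2/9 - 20 + 800)*(-1/63320) = (7022/9)*(-1/63320) = -3511/284940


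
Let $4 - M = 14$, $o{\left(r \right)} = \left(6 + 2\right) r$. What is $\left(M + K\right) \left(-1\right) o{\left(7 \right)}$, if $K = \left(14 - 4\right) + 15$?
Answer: $-840$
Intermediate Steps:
$o{\left(r \right)} = 8 r$
$M = -10$ ($M = 4 - 14 = -10$)
$K = 25$ ($K = 10 + 15 = 25$)
$\left(M + K\right) \left(-1\right) o{\left(7 \right)} = \left(-10 + 25\right) \left(-1\right) 8 \cdot 7 = 15 \left(-1\right) 56 = \left(-15\right) 56 = -840$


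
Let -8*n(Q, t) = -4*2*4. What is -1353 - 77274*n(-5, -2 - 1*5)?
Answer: -310449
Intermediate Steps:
n(Q, t) = 4 (n(Q, t) = -(-4*2)*4/8 = -(-1)*4 = -1/8*(-32) = 4)
-1353 - 77274*n(-5, -2 - 1*5) = -1353 - 77274*4 = -1353 - 1458*212 = -1353 - 309096 = -310449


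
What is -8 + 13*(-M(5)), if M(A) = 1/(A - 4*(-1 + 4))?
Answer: -43/7 ≈ -6.1429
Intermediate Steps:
M(A) = 1/(-12 + A) (M(A) = 1/(A - 4*3) = 1/(A - 12) = 1/(-12 + A))
-8 + 13*(-M(5)) = -8 + 13*(-1/(-12 + 5)) = -8 + 13*(-1/(-7)) = -8 + 13*(-1*(-1/7)) = -8 + 13*(1/7) = -8 + 13/7 = -43/7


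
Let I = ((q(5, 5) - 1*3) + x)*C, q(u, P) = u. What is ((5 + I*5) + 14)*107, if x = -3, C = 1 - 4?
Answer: 3638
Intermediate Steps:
C = -3
I = 3 (I = ((5 - 1*3) - 3)*(-3) = ((5 - 3) - 3)*(-3) = (2 - 3)*(-3) = -1*(-3) = 3)
((5 + I*5) + 14)*107 = ((5 + 3*5) + 14)*107 = ((5 + 15) + 14)*107 = (20 + 14)*107 = 34*107 = 3638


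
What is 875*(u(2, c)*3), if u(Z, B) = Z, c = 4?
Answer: 5250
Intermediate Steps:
875*(u(2, c)*3) = 875*(2*3) = 875*6 = 5250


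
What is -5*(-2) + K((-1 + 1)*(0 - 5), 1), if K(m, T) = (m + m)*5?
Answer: 10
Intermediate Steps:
K(m, T) = 10*m (K(m, T) = (2*m)*5 = 10*m)
-5*(-2) + K((-1 + 1)*(0 - 5), 1) = -5*(-2) + 10*((-1 + 1)*(0 - 5)) = 10 + 10*(0*(-5)) = 10 + 10*0 = 10 + 0 = 10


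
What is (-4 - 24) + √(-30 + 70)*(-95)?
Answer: -28 - 190*√10 ≈ -628.83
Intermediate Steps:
(-4 - 24) + √(-30 + 70)*(-95) = -28 + √40*(-95) = -28 + (2*√10)*(-95) = -28 - 190*√10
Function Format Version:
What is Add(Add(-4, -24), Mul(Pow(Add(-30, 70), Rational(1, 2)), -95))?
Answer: Add(-28, Mul(-190, Pow(10, Rational(1, 2)))) ≈ -628.83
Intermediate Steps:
Add(Add(-4, -24), Mul(Pow(Add(-30, 70), Rational(1, 2)), -95)) = Add(-28, Mul(Pow(40, Rational(1, 2)), -95)) = Add(-28, Mul(Mul(2, Pow(10, Rational(1, 2))), -95)) = Add(-28, Mul(-190, Pow(10, Rational(1, 2))))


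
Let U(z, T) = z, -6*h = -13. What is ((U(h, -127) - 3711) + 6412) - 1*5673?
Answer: -17819/6 ≈ -2969.8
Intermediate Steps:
h = 13/6 (h = -⅙*(-13) = 13/6 ≈ 2.1667)
((U(h, -127) - 3711) + 6412) - 1*5673 = ((13/6 - 3711) + 6412) - 1*5673 = (-22253/6 + 6412) - 5673 = 16219/6 - 5673 = -17819/6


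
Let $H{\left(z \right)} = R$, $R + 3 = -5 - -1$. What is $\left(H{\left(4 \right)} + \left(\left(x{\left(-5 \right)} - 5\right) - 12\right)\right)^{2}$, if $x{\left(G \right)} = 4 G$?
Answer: $1936$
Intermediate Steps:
$R = -7$ ($R = -3 - 4 = -7$)
$H{\left(z \right)} = -7$
$\left(H{\left(4 \right)} + \left(\left(x{\left(-5 \right)} - 5\right) - 12\right)\right)^{2} = \left(-7 + \left(\left(4 \left(-5\right) - 5\right) - 12\right)\right)^{2} = \left(-7 - 37\right)^{2} = \left(-44\right)^{2} = 1936$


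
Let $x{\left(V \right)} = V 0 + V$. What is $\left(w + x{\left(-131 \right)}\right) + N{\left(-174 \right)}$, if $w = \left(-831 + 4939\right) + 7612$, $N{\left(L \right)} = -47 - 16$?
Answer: $11526$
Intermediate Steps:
$N{\left(L \right)} = -63$
$w = 11720$ ($w = 4108 + 7612 = 11720$)
$x{\left(V \right)} = V$ ($x{\left(V \right)} = 0 + V = V$)
$\left(w + x{\left(-131 \right)}\right) + N{\left(-174 \right)} = \left(11720 - 131\right) - 63 = 11589 - 63 = 11526$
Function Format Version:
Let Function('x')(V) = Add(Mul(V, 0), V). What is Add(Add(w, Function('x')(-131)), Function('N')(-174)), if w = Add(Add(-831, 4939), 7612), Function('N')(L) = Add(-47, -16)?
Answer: 11526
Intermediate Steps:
Function('N')(L) = -63
w = 11720 (w = Add(4108, 7612) = 11720)
Function('x')(V) = V (Function('x')(V) = Add(0, V) = V)
Add(Add(w, Function('x')(-131)), Function('N')(-174)) = Add(Add(11720, -131), -63) = Add(11589, -63) = 11526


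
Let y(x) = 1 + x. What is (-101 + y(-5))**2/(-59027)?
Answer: -11025/59027 ≈ -0.18678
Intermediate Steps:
(-101 + y(-5))**2/(-59027) = (-101 + (1 - 5))**2/(-59027) = (-101 - 4)**2*(-1/59027) = (-105)**2*(-1/59027) = 11025*(-1/59027) = -11025/59027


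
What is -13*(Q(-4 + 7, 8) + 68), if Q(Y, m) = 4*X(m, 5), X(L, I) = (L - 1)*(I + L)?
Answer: -5616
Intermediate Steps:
X(L, I) = (-1 + L)*(I + L)
Q(Y, m) = -20 + 4*m**2 + 16*m (Q(Y, m) = 4*(m**2 - 1*5 - m + 5*m) = 4*(m**2 - 5 - m + 5*m) = 4*(-5 + m**2 + 4*m) = -20 + 4*m**2 + 16*m)
-13*(Q(-4 + 7, 8) + 68) = -13*((-20 + 4*8**2 + 16*8) + 68) = -13*((-20 + 4*64 + 128) + 68) = -13*((-20 + 256 + 128) + 68) = -13*(364 + 68) = -13*432 = -5616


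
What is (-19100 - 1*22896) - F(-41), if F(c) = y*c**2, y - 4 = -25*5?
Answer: 161405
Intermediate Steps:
y = -121 (y = 4 - 25*5 = 4 - 125 = -121)
F(c) = -121*c**2
(-19100 - 1*22896) - F(-41) = (-19100 - 1*22896) - (-121)*(-41)**2 = (-19100 - 22896) - (-121)*1681 = -41996 - 1*(-203401) = -41996 + 203401 = 161405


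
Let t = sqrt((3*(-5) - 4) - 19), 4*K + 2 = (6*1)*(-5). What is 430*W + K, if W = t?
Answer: -8 + 430*I*sqrt(38) ≈ -8.0 + 2650.7*I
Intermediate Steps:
K = -8 (K = -1/2 + ((6*1)*(-5))/4 = -1/2 + (6*(-5))/4 = -1/2 + (1/4)*(-30) = -1/2 - 15/2 = -8)
t = I*sqrt(38) (t = sqrt((-15 - 4) - 19) = sqrt(-19 - 19) = sqrt(-38) = I*sqrt(38) ≈ 6.1644*I)
W = I*sqrt(38) ≈ 6.1644*I
430*W + K = 430*(I*sqrt(38)) - 8 = 430*I*sqrt(38) - 8 = -8 + 430*I*sqrt(38)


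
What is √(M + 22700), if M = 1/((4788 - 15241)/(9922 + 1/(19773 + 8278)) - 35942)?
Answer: √2271699804273475073838147018013/10003743367769 ≈ 150.67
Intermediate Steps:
M = -278322023/10003743367769 (M = 1/(-10453/(9922 + 1/28051) - 35942) = 1/(-10453/278322023/28051 - 35942) = 1/(-10453*28051/278322023 - 35942) = 1/(-293217103/278322023 - 35942) = 1/(-10003743367769/278322023) = -278322023/10003743367769 ≈ -2.7822e-5)
√(M + 22700) = √(-278322023/10003743367769 + 22700) = √(227084974170034277/10003743367769) = √2271699804273475073838147018013/10003743367769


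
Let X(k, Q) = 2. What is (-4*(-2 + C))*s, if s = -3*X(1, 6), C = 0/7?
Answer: -48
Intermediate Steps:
C = 0 (C = 0*(⅐) = 0)
s = -6 (s = -3*2 = -6)
(-4*(-2 + C))*s = -4*(-2 + 0)*(-6) = -4*(-2)*(-6) = 8*(-6) = -48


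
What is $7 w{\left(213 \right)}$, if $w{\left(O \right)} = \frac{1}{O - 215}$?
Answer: $- \frac{7}{2} \approx -3.5$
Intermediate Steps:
$w{\left(O \right)} = \frac{1}{-215 + O}$
$7 w{\left(213 \right)} = \frac{7}{-215 + 213} = \frac{7}{-2} = 7 \left(- \frac{1}{2}\right) = - \frac{7}{2}$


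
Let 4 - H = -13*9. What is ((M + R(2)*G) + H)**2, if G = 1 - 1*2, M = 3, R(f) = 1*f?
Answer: 14884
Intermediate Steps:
R(f) = f
G = -1 (G = 1 - 2 = -1)
H = 121 (H = 4 - (-13)*9 = 4 - 1*(-117) = 4 + 117 = 121)
((M + R(2)*G) + H)**2 = ((3 + 2*(-1)) + 121)**2 = ((3 - 2) + 121)**2 = (1 + 121)**2 = 122**2 = 14884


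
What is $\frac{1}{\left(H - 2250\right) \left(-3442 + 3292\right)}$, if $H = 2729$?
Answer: $- \frac{1}{71850} \approx -1.3918 \cdot 10^{-5}$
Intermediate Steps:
$\frac{1}{\left(H - 2250\right) \left(-3442 + 3292\right)} = \frac{1}{\left(2729 - 2250\right) \left(-3442 + 3292\right)} = \frac{1}{479 \left(-150\right)} = \frac{1}{-71850} = - \frac{1}{71850}$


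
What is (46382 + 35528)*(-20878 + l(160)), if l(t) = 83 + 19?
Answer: -1701762160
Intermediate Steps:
l(t) = 102
(46382 + 35528)*(-20878 + l(160)) = (46382 + 35528)*(-20878 + 102) = 81910*(-20776) = -1701762160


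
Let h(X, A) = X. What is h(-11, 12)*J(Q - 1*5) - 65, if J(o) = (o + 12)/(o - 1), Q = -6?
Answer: -769/12 ≈ -64.083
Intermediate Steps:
J(o) = (12 + o)/(-1 + o)
h(-11, 12)*J(Q - 1*5) - 65 = -11*(12 + (-6 - 1*5))/(-1 + (-6 - 1*5)) - 65 = -11*(12 + (-6 - 5))/(-1 + (-6 - 5)) - 65 = -11*(12 - 11)/(-1 - 11) - 65 = -11/(-12) - 65 = -(-11)/12 - 65 = -11*(-1/12) - 65 = 11/12 - 65 = -769/12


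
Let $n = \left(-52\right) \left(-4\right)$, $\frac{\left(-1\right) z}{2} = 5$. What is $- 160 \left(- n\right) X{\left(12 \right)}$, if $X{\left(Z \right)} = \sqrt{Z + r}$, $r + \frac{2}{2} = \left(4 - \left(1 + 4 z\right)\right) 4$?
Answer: $33280 \sqrt{183} \approx 4.502 \cdot 10^{5}$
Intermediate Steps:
$z = -10$ ($z = \left(-2\right) 5 = -10$)
$n = 208$
$r = 171$ ($r = -1 + \left(4 - -39\right) 4 = -1 + \left(4 + \left(40 - 1\right)\right) 4 = -1 + \left(4 + 39\right) 4 = -1 + 43 \cdot 4 = -1 + 172 = 171$)
$X{\left(Z \right)} = \sqrt{171 + Z}$ ($X{\left(Z \right)} = \sqrt{Z + 171} = \sqrt{171 + Z}$)
$- 160 \left(- n\right) X{\left(12 \right)} = - 160 \left(\left(-1\right) 208\right) \sqrt{171 + 12} = \left(-160\right) \left(-208\right) \sqrt{183} = 33280 \sqrt{183}$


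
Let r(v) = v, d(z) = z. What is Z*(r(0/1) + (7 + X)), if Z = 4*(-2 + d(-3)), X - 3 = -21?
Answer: 220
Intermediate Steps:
X = -18 (X = 3 - 21 = -18)
Z = -20 (Z = 4*(-2 - 3) = 4*(-5) = -20)
Z*(r(0/1) + (7 + X)) = -20*(0/1 + (7 - 18)) = -20*(0*1 - 11) = -20*(0 - 11) = -20*(-11) = 220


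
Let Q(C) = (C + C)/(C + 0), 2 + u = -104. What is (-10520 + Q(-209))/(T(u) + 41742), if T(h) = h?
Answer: -5259/20818 ≈ -0.25262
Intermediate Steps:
u = -106 (u = -2 - 104 = -106)
Q(C) = 2 (Q(C) = (2*C)/C = 2)
(-10520 + Q(-209))/(T(u) + 41742) = (-10520 + 2)/(-106 + 41742) = -10518/41636 = -10518*1/41636 = -5259/20818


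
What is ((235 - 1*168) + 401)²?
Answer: 219024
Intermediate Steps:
((235 - 1*168) + 401)² = ((235 - 168) + 401)² = (67 + 401)² = 468² = 219024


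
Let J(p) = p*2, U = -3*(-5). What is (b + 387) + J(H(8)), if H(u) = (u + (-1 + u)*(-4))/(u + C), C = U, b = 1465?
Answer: 42556/23 ≈ 1850.3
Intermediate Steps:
U = 15
C = 15
H(u) = (4 - 3*u)/(15 + u) (H(u) = (u + (-1 + u)*(-4))/(u + 15) = (u + (4 - 4*u))/(15 + u) = (4 - 3*u)/(15 + u))
J(p) = 2*p
(b + 387) + J(H(8)) = (1465 + 387) + 2*((4 - 3*8)/(15 + 8)) = 1852 + 2*((4 - 24)/23) = 1852 + 2*((1/23)*(-20)) = 1852 + 2*(-20/23) = 1852 - 40/23 = 42556/23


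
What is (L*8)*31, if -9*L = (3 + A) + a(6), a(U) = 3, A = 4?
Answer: -2480/9 ≈ -275.56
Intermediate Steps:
L = -10/9 (L = -((3 + 4) + 3)/9 = -(7 + 3)/9 = -⅑*10 = -10/9 ≈ -1.1111)
(L*8)*31 = -10/9*8*31 = -80/9*31 = -2480/9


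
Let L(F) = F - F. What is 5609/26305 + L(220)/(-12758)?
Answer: 5609/26305 ≈ 0.21323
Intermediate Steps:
L(F) = 0
5609/26305 + L(220)/(-12758) = 5609/26305 + 0/(-12758) = 5609*(1/26305) + 0*(-1/12758) = 5609/26305 + 0 = 5609/26305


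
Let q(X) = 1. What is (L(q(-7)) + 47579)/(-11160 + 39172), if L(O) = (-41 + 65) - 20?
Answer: 47583/28012 ≈ 1.6987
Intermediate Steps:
L(O) = 4 (L(O) = 24 - 20 = 4)
(L(q(-7)) + 47579)/(-11160 + 39172) = (4 + 47579)/(-11160 + 39172) = 47583/28012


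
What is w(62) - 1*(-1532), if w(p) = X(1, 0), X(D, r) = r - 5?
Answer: 1527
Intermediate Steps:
X(D, r) = -5 + r
w(p) = -5 (w(p) = -5 + 0 = -5)
w(62) - 1*(-1532) = -5 - 1*(-1532) = -5 + 1532 = 1527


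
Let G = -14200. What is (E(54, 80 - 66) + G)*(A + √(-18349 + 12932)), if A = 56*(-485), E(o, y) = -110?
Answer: 388659600 - 14310*I*√5417 ≈ 3.8866e+8 - 1.0532e+6*I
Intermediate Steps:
A = -27160
(E(54, 80 - 66) + G)*(A + √(-18349 + 12932)) = (-110 - 14200)*(-27160 + √(-18349 + 12932)) = -14310*(-27160 + √(-5417)) = -14310*(-27160 + I*√5417) = 388659600 - 14310*I*√5417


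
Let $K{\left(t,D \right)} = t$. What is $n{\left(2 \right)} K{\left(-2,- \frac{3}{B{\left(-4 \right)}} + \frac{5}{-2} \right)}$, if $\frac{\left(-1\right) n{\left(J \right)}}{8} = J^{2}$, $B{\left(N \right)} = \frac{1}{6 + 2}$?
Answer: $64$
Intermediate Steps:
$B{\left(N \right)} = \frac{1}{8}$
$n{\left(J \right)} = - 8 J^{2}$
$n{\left(2 \right)} K{\left(-2,- \frac{3}{B{\left(-4 \right)}} + \frac{5}{-2} \right)} = - 8 \cdot 2^{2} \left(-2\right) = \left(-8\right) 4 \left(-2\right) = \left(-32\right) \left(-2\right) = 64$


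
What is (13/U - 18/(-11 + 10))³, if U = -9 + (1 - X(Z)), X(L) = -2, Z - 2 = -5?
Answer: 857375/216 ≈ 3969.3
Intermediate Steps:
Z = -3 (Z = 2 - 5 = -3)
U = -6 (U = -9 + (1 - 1*(-2)) = -9 + (1 + 2) = -9 + 3 = -6)
(13/U - 18/(-11 + 10))³ = (13/(-6) - 18/(-11 + 10))³ = (13*(-⅙) - 18/(-1))³ = (-13/6 - 18*(-1))³ = (-13/6 + 18)³ = (95/6)³ = 857375/216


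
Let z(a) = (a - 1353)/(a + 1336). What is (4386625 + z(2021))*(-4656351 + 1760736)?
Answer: -4737837691635855/373 ≈ -1.2702e+13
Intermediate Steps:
z(a) = (-1353 + a)/(1336 + a)
(4386625 + z(2021))*(-4656351 + 1760736) = (4386625 + (-1353 + 2021)/(1336 + 2021))*(-4656351 + 1760736) = (4386625 + 668/3357)*(-2895615) = (14725900793/3357)*(-2895615) = -4737837691635855/373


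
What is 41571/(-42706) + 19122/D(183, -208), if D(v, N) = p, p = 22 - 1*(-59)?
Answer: 271085627/1153062 ≈ 235.10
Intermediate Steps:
p = 81 (p = 22 + 59 = 81)
D(v, N) = 81
41571/(-42706) + 19122/D(183, -208) = 41571/(-42706) + 19122/81 = 41571*(-1/42706) + 19122*(1/81) = -41571/42706 + 6374/27 = 271085627/1153062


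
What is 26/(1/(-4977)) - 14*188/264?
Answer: -4270595/33 ≈ -1.2941e+5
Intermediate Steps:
26/(1/(-4977)) - 14*188/264 = 26/(-1/4977) - 2632*1/264 = 26*(-4977) - 329/33 = -129402 - 329/33 = -4270595/33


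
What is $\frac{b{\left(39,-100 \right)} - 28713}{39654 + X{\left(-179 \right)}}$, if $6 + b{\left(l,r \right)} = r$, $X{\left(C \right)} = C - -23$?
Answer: $- \frac{28819}{39498} \approx -0.72963$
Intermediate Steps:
$X{\left(C \right)} = 23 + C$ ($X{\left(C \right)} = C + 23 = 23 + C$)
$b{\left(l,r \right)} = -6 + r$
$\frac{b{\left(39,-100 \right)} - 28713}{39654 + X{\left(-179 \right)}} = \frac{\left(-6 - 100\right) - 28713}{39654 + \left(23 - 179\right)} = \frac{-106 - 28713}{39654 - 156} = - \frac{28819}{39498}$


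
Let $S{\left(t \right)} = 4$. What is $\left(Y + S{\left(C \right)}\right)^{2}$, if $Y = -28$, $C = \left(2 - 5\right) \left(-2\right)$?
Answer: $576$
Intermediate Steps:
$C = 6$ ($C = \left(-3\right) \left(-2\right) = 6$)
$\left(Y + S{\left(C \right)}\right)^{2} = \left(-28 + 4\right)^{2} = \left(-24\right)^{2} = 576$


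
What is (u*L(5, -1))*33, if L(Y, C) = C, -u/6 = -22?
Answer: -4356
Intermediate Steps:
u = 132 (u = -6*(-22) = 132)
(u*L(5, -1))*33 = (132*(-1))*33 = -132*33 = -4356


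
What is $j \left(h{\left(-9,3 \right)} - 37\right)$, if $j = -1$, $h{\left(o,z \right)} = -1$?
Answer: $38$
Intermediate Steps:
$j \left(h{\left(-9,3 \right)} - 37\right) = - (-1 - 37) = \left(-1\right) \left(-38\right) = 38$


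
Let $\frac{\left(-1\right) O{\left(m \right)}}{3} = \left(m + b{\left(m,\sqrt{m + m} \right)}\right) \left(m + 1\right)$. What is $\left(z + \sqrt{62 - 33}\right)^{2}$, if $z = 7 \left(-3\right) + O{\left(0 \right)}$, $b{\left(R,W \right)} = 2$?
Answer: $\left(27 - \sqrt{29}\right)^{2} \approx 467.2$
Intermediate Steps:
$O{\left(m \right)} = - 3 \left(1 + m\right) \left(2 + m\right)$ ($O{\left(m \right)} = - 3 \left(m + 2\right) \left(m + 1\right) = - 3 \left(2 + m\right) \left(1 + m\right) = - 3 \left(1 + m\right) \left(2 + m\right)$)
$z = -27$ ($z = 7 \left(-3\right) - \left(6 + 3 \cdot 0^{2}\right) = -21 - 6 = -27$)
$\left(z + \sqrt{62 - 33}\right)^{2} = \left(-27 + \sqrt{62 - 33}\right)^{2} = \left(-27 + \sqrt{29}\right)^{2}$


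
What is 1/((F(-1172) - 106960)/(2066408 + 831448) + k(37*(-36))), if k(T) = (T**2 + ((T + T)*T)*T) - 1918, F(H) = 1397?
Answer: -2897856/13691675360743643 ≈ -2.1165e-10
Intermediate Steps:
k(T) = -1918 + T**2 + 2*T**3 (k(T) = (T**2 + ((2*T)*T)*T) - 1918 = (T**2 + (2*T**2)*T) - 1918 = (T**2 + 2*T**3) - 1918 = -1918 + T**2 + 2*T**3)
1/((F(-1172) - 106960)/(2066408 + 831448) + k(37*(-36))) = 1/((1397 - 106960)/(2066408 + 831448) + (-1918 + (37*(-36))**2 + 2*(37*(-36))**3)) = 1/(-105563/2897856 + (-1918 + (-1332)**2 + 2*(-1332)**3)) = 1/(-105563*1/2897856 + (-1918 + 1774224 + 2*(-2363266368))) = 1/(-105563/2897856 + (-1918 + 1774224 - 4726532736)) = 1/(-105563/2897856 - 4724760430) = 1/(-13691675360743643/2897856) = -2897856/13691675360743643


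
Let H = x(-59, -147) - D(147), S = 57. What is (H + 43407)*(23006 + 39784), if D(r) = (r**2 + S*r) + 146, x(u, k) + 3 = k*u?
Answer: 1377800970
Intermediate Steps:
x(u, k) = -3 + k*u
D(r) = 146 + r**2 + 57*r (D(r) = (r**2 + 57*r) + 146 = 146 + r**2 + 57*r)
H = -21464 (H = (-3 - 147*(-59)) - (146 + 147**2 + 57*147) = (-3 + 8673) - (146 + 21609 + 8379) = 8670 - 1*30134 = 8670 - 30134 = -21464)
(H + 43407)*(23006 + 39784) = (-21464 + 43407)*(23006 + 39784) = 21943*62790 = 1377800970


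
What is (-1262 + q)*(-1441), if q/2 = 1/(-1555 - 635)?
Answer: 1991304931/1095 ≈ 1.8185e+6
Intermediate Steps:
q = -1/1095 (q = 2/(-1555 - 635) = 2/(-2190) = 2*(-1/2190) = -1/1095 ≈ -0.00091324)
(-1262 + q)*(-1441) = (-1262 - 1/1095)*(-1441) = -1381891/1095*(-1441) = 1991304931/1095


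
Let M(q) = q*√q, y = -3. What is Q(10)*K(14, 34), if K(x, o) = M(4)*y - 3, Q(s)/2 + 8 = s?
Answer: -108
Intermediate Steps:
Q(s) = -16 + 2*s
M(q) = q^(3/2)
K(x, o) = -27 (K(x, o) = 4^(3/2)*(-3) - 3 = 8*(-3) - 3 = -24 - 3 = -27)
Q(10)*K(14, 34) = (-16 + 2*10)*(-27) = (-16 + 20)*(-27) = 4*(-27) = -108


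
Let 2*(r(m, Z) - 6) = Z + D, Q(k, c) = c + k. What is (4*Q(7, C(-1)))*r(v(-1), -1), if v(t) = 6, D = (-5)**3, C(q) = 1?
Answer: -1824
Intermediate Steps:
D = -125
r(m, Z) = -113/2 + Z/2 (r(m, Z) = 6 + (Z - 125)/2 = 6 + (-125 + Z)/2 = 6 + (-125/2 + Z/2) = -113/2 + Z/2)
(4*Q(7, C(-1)))*r(v(-1), -1) = (4*(1 + 7))*(-113/2 + (1/2)*(-1)) = (4*8)*(-113/2 - 1/2) = 32*(-57) = -1824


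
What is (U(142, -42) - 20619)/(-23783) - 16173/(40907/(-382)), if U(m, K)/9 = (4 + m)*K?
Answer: 150034456287/972891181 ≈ 154.22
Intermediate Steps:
U(m, K) = 9*K*(4 + m) (U(m, K) = 9*((4 + m)*K) = 9*(K*(4 + m)) = 9*K*(4 + m))
(U(142, -42) - 20619)/(-23783) - 16173/(40907/(-382)) = (9*(-42)*(4 + 142) - 20619)/(-23783) - 16173/(40907/(-382)) = (9*(-42)*146 - 20619)*(-1/23783) - 16173/(40907*(-1/382)) = (-55188 - 20619)*(-1/23783) - 16173/(-40907/382) = -75807*(-1/23783) - 16173*(-382/40907) = 75807/23783 + 6178086/40907 = 150034456287/972891181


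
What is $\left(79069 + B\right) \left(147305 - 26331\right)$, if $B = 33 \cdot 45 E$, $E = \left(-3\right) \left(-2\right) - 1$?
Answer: $10463525156$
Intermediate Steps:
$E = 5$ ($E = 6 - 1 = 5$)
$B = 7425$ ($B = 33 \cdot 45 \cdot 5 = 1485 \cdot 5 = 7425$)
$\left(79069 + B\right) \left(147305 - 26331\right) = \left(79069 + 7425\right) \left(147305 - 26331\right) = 86494 \cdot 120974 = 10463525156$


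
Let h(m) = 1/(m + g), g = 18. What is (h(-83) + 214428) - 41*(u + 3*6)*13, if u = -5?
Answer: 13487434/65 ≈ 2.0750e+5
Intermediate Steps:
h(m) = 1/(18 + m) (h(m) = 1/(m + 18) = 1/(18 + m))
(h(-83) + 214428) - 41*(u + 3*6)*13 = (1/(18 - 83) + 214428) - 41*(-5 + 3*6)*13 = (1/(-65) + 214428) - 41*(-5 + 18)*13 = (-1/65 + 214428) - 41*13*13 = 13937819/65 - 533*13 = 13937819/65 - 6929 = 13487434/65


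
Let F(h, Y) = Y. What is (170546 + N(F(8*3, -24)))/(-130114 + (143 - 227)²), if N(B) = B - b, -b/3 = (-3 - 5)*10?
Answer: -85141/61529 ≈ -1.3838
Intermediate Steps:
b = 240 (b = -3*(-3 - 5)*10 = -(-24)*10 = -3*(-80) = 240)
N(B) = -240 + B (N(B) = B - 1*240 = B - 240 = -240 + B)
(170546 + N(F(8*3, -24)))/(-130114 + (143 - 227)²) = (170546 + (-240 - 24))/(-130114 + (143 - 227)²) = (170546 - 264)/(-130114 + (-84)²) = 170282/(-130114 + 7056) = 170282/(-123058) = 170282*(-1/123058) = -85141/61529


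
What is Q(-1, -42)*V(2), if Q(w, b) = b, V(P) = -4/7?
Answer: 24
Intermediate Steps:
V(P) = -4/7 (V(P) = -4*1/7 = -4/7)
Q(-1, -42)*V(2) = -42*(-4/7) = 24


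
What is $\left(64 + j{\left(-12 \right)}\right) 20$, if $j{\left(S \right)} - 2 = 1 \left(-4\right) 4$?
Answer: $1000$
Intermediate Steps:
$j{\left(S \right)} = -14$ ($j{\left(S \right)} = 2 + 1 \left(-4\right) 4 = 2 - 16 = -14$)
$\left(64 + j{\left(-12 \right)}\right) 20 = \left(64 - 14\right) 20 = 50 \cdot 20 = 1000$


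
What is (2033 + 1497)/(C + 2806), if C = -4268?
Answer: -1765/731 ≈ -2.4145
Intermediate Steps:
(2033 + 1497)/(C + 2806) = (2033 + 1497)/(-4268 + 2806) = 3530/(-1462) = 3530*(-1/1462) = -1765/731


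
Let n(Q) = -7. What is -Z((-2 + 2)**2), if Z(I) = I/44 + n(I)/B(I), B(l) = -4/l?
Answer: 0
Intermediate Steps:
Z(I) = 39*I/22 (Z(I) = I/44 - 7*(-I/4) = I*(1/44) - (-7)*I/4 = I/44 + 7*I/4 = 39*I/22)
-Z((-2 + 2)**2) = -39*(-2 + 2)**2/22 = -39*0**2/22 = -39*0/22 = -1*0 = 0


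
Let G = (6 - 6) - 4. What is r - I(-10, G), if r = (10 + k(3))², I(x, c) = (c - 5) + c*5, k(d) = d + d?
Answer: 285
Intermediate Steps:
k(d) = 2*d
G = -4 (G = 0 - 4 = -4)
I(x, c) = -5 + 6*c (I(x, c) = (-5 + c) + 5*c = -5 + 6*c)
r = 256 (r = (10 + 2*3)² = (10 + 6)² = 16² = 256)
r - I(-10, G) = 256 - (-5 + 6*(-4)) = 256 - (-5 - 24) = 256 - 1*(-29) = 256 + 29 = 285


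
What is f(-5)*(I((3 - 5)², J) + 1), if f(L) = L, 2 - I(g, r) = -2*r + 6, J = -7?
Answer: 85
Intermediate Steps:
I(g, r) = -4 + 2*r (I(g, r) = 2 - (-2*r + 6) = 2 - (6 - 2*r) = 2 + (-6 + 2*r) = -4 + 2*r)
f(-5)*(I((3 - 5)², J) + 1) = -5*((-4 + 2*(-7)) + 1) = -5*((-4 - 14) + 1) = -5*(-18 + 1) = -5*(-17) = 85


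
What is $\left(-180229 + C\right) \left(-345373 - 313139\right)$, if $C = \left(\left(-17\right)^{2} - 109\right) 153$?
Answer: $100547538768$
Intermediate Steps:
$C = 27540$ ($C = \left(289 - 109\right) 153 = 180 \cdot 153 = 27540$)
$\left(-180229 + C\right) \left(-345373 - 313139\right) = \left(-180229 + 27540\right) \left(-345373 - 313139\right) = \left(-152689\right) \left(-658512\right) = 100547538768$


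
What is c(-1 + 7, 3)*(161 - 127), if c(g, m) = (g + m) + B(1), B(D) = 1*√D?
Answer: 340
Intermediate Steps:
B(D) = √D
c(g, m) = 1 + g + m (c(g, m) = (g + m) + √1 = (g + m) + 1 = 1 + g + m)
c(-1 + 7, 3)*(161 - 127) = (1 + (-1 + 7) + 3)*(161 - 127) = (1 + 6 + 3)*34 = 10*34 = 340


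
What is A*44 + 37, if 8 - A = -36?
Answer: 1973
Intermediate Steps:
A = 44 (A = 8 - 1*(-36) = 8 + 36 = 44)
A*44 + 37 = 44*44 + 37 = 1936 + 37 = 1973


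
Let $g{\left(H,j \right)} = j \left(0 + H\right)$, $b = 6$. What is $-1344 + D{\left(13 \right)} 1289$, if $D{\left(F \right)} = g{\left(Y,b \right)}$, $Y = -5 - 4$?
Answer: $-70950$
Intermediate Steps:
$Y = -9$ ($Y = -5 - 4 = -9$)
$g{\left(H,j \right)} = H j$ ($g{\left(H,j \right)} = j H = H j$)
$D{\left(F \right)} = -54$ ($D{\left(F \right)} = \left(-9\right) 6 = -54$)
$-1344 + D{\left(13 \right)} 1289 = -1344 - 69606 = -70950$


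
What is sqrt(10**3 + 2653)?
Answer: sqrt(3653) ≈ 60.440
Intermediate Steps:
sqrt(10**3 + 2653) = sqrt(1000 + 2653) = sqrt(3653)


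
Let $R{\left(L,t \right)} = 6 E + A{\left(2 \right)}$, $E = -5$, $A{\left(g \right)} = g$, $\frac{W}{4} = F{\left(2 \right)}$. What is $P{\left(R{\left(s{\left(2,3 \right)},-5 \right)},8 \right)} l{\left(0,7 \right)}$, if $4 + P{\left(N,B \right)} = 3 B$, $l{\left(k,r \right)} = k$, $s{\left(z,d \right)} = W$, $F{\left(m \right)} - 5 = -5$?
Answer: $0$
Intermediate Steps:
$F{\left(m \right)} = 0$ ($F{\left(m \right)} = 5 - 5 = 0$)
$W = 0$ ($W = 4 \cdot 0 = 0$)
$s{\left(z,d \right)} = 0$
$R{\left(L,t \right)} = -28$ ($R{\left(L,t \right)} = 6 \left(-5\right) + 2 = -30 + 2 = -28$)
$P{\left(N,B \right)} = -4 + 3 B$
$P{\left(R{\left(s{\left(2,3 \right)},-5 \right)},8 \right)} l{\left(0,7 \right)} = \left(-4 + 3 \cdot 8\right) 0 = \left(-4 + 24\right) 0 = 20 \cdot 0 = 0$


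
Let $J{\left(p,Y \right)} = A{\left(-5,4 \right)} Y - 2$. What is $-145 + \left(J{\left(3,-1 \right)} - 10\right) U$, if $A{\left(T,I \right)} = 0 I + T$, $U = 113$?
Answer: $-936$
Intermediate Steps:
$A{\left(T,I \right)} = T$ ($A{\left(T,I \right)} = 0 + T = T$)
$J{\left(p,Y \right)} = -2 - 5 Y$ ($J{\left(p,Y \right)} = - 5 Y - 2 = -2 - 5 Y$)
$-145 + \left(J{\left(3,-1 \right)} - 10\right) U = -145 + \left(\left(-2 - -5\right) - 10\right) 113 = -145 + \left(\left(-2 + 5\right) - 10\right) 113 = -145 + \left(3 - 10\right) 113 = -145 - 791 = -936$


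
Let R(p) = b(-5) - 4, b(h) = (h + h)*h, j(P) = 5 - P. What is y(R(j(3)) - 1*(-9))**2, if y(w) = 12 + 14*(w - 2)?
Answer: 568516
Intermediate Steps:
b(h) = 2*h**2 (b(h) = (2*h)*h = 2*h**2)
R(p) = 46 (R(p) = 2*(-5)**2 - 4 = 2*25 - 4 = 50 - 4 = 46)
y(w) = -16 + 14*w (y(w) = 12 + 14*(-2 + w) = 12 + (-28 + 14*w) = -16 + 14*w)
y(R(j(3)) - 1*(-9))**2 = (-16 + 14*(46 - 1*(-9)))**2 = (-16 + 14*(46 + 9))**2 = (-16 + 14*55)**2 = (-16 + 770)**2 = 754**2 = 568516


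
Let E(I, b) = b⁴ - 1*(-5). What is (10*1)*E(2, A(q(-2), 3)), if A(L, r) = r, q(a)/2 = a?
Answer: 860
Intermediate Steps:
q(a) = 2*a
E(I, b) = 5 + b⁴ (E(I, b) = b⁴ + 5 = 5 + b⁴)
(10*1)*E(2, A(q(-2), 3)) = (10*1)*(5 + 3⁴) = 10*(5 + 81) = 10*86 = 860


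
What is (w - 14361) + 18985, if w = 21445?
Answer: 26069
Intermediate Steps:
(w - 14361) + 18985 = (21445 - 14361) + 18985 = 7084 + 18985 = 26069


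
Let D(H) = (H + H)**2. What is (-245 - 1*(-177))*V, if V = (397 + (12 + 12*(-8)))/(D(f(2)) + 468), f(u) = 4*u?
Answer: -5321/181 ≈ -29.398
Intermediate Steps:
D(H) = 4*H**2 (D(H) = (2*H)**2 = 4*H**2)
V = 313/724 (V = (397 + (12 + 12*(-8)))/(4*(4*2)**2 + 468) = (397 + (12 - 96))/(4*8**2 + 468) = (397 - 84)/(4*64 + 468) = 313/(256 + 468) = 313/724 ≈ 0.43232)
(-245 - 1*(-177))*V = (-245 - 1*(-177))*(313/724) = (-245 + 177)*(313/724) = -68*313/724 = -5321/181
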